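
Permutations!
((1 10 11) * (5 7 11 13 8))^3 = ((1 10 13 8 5 7 11))^3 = (1 8 11 13 7 10 5)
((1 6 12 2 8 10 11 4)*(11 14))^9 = ((1 6 12 2 8 10 14 11 4))^9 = (14)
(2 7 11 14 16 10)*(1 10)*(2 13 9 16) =[0, 10, 7, 3, 4, 5, 6, 11, 8, 16, 13, 14, 12, 9, 2, 15, 1] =(1 10 13 9 16)(2 7 11 14)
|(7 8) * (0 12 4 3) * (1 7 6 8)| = 4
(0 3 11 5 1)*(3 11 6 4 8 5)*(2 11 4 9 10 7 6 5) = (0 4 8 2 11 3 5 1)(6 9 10 7) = [4, 0, 11, 5, 8, 1, 9, 6, 2, 10, 7, 3]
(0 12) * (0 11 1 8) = (0 12 11 1 8) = [12, 8, 2, 3, 4, 5, 6, 7, 0, 9, 10, 1, 11]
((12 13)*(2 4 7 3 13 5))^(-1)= ((2 4 7 3 13 12 5))^(-1)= (2 5 12 13 3 7 4)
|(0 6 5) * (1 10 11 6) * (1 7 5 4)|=15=|(0 7 5)(1 10 11 6 4)|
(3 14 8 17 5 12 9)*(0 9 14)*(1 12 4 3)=[9, 12, 2, 0, 3, 4, 6, 7, 17, 1, 10, 11, 14, 13, 8, 15, 16, 5]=(0 9 1 12 14 8 17 5 4 3)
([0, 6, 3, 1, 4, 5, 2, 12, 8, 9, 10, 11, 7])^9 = (1 6 2 3)(7 12)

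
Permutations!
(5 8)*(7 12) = (5 8)(7 12) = [0, 1, 2, 3, 4, 8, 6, 12, 5, 9, 10, 11, 7]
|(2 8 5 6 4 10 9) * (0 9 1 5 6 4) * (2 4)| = 9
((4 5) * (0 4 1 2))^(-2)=(0 1 4 2 5)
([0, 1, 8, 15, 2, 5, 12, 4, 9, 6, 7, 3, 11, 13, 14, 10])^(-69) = (2 10 11 9 4 15 12 8 7 3 6)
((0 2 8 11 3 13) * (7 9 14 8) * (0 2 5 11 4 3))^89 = (0 11 5)(2 7 9 14 8 4 3 13)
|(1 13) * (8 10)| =2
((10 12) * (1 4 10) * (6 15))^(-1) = ((1 4 10 12)(6 15))^(-1) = (1 12 10 4)(6 15)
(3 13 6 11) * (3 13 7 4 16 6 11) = (3 7 4 16 6)(11 13) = [0, 1, 2, 7, 16, 5, 3, 4, 8, 9, 10, 13, 12, 11, 14, 15, 6]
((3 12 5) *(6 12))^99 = (3 5 12 6) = ((3 6 12 5))^99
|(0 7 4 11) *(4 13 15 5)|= 7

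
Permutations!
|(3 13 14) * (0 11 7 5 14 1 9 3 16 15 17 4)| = 36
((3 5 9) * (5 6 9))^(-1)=((3 6 9))^(-1)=(3 9 6)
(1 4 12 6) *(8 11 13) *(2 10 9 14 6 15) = (1 4 12 15 2 10 9 14 6)(8 11 13) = [0, 4, 10, 3, 12, 5, 1, 7, 11, 14, 9, 13, 15, 8, 6, 2]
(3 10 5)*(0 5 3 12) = [5, 1, 2, 10, 4, 12, 6, 7, 8, 9, 3, 11, 0] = (0 5 12)(3 10)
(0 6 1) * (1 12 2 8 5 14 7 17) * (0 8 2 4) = (0 6 12 4)(1 8 5 14 7 17) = [6, 8, 2, 3, 0, 14, 12, 17, 5, 9, 10, 11, 4, 13, 7, 15, 16, 1]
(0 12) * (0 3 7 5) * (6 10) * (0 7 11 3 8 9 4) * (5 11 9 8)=(0 12 5 7 11 3 9 4)(6 10)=[12, 1, 2, 9, 0, 7, 10, 11, 8, 4, 6, 3, 5]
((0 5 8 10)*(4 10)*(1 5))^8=((0 1 5 8 4 10))^8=(0 5 4)(1 8 10)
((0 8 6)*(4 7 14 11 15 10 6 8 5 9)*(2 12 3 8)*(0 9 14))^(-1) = (0 7 4 9 6 10 15 11 14 5)(2 8 3 12)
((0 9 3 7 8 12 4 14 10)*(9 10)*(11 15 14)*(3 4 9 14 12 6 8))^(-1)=((0 10)(3 7)(4 11 15 12 9)(6 8))^(-1)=(0 10)(3 7)(4 9 12 15 11)(6 8)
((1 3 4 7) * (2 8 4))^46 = ((1 3 2 8 4 7))^46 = (1 4 2)(3 7 8)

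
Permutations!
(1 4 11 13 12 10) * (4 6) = [0, 6, 2, 3, 11, 5, 4, 7, 8, 9, 1, 13, 10, 12] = (1 6 4 11 13 12 10)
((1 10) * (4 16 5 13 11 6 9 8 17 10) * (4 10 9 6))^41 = ((1 10)(4 16 5 13 11)(8 17 9))^41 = (1 10)(4 16 5 13 11)(8 9 17)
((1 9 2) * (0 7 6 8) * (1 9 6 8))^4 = (9)(0 7 8)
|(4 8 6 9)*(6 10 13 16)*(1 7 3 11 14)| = |(1 7 3 11 14)(4 8 10 13 16 6 9)| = 35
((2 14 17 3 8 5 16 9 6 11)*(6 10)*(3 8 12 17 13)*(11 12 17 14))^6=((2 11)(3 17 8 5 16 9 10 6 12 14 13))^6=(3 10 17 6 8 12 5 14 16 13 9)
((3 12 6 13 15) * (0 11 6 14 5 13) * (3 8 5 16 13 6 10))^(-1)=((0 11 10 3 12 14 16 13 15 8 5 6))^(-1)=(0 6 5 8 15 13 16 14 12 3 10 11)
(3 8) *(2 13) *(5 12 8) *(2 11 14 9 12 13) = (3 5 13 11 14 9 12 8) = [0, 1, 2, 5, 4, 13, 6, 7, 3, 12, 10, 14, 8, 11, 9]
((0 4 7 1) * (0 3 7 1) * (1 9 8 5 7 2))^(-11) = (0 4 9 8 5 7)(1 3 2)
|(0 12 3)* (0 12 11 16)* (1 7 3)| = 12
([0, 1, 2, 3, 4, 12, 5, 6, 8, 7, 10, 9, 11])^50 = (5 11 7)(6 12 9)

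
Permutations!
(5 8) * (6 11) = [0, 1, 2, 3, 4, 8, 11, 7, 5, 9, 10, 6] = (5 8)(6 11)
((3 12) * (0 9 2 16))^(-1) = (0 16 2 9)(3 12)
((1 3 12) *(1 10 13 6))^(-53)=(1 3 12 10 13 6)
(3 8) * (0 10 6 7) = (0 10 6 7)(3 8) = [10, 1, 2, 8, 4, 5, 7, 0, 3, 9, 6]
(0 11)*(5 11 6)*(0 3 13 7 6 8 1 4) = [8, 4, 2, 13, 0, 11, 5, 6, 1, 9, 10, 3, 12, 7] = (0 8 1 4)(3 13 7 6 5 11)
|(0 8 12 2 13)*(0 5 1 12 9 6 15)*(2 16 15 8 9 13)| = 10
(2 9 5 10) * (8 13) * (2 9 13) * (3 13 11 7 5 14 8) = (2 11 7 5 10 9 14 8)(3 13) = [0, 1, 11, 13, 4, 10, 6, 5, 2, 14, 9, 7, 12, 3, 8]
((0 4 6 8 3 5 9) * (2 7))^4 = (0 3 4 5 6 9 8)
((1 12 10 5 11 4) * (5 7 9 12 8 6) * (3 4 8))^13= ((1 3 4)(5 11 8 6)(7 9 12 10))^13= (1 3 4)(5 11 8 6)(7 9 12 10)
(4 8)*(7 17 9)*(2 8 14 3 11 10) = [0, 1, 8, 11, 14, 5, 6, 17, 4, 7, 2, 10, 12, 13, 3, 15, 16, 9] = (2 8 4 14 3 11 10)(7 17 9)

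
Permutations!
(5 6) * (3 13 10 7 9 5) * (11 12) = [0, 1, 2, 13, 4, 6, 3, 9, 8, 5, 7, 12, 11, 10] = (3 13 10 7 9 5 6)(11 12)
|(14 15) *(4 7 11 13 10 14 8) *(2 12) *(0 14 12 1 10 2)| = 12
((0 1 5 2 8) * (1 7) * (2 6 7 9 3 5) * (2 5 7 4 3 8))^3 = ((0 9 8)(1 5 6 4 3 7))^3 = (9)(1 4)(3 5)(6 7)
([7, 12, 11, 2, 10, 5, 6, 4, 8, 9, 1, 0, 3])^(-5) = [1, 11, 4, 7, 3, 5, 6, 12, 8, 9, 2, 10, 0]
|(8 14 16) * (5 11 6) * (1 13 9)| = |(1 13 9)(5 11 6)(8 14 16)| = 3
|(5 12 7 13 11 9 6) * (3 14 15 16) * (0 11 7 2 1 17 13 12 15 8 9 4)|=24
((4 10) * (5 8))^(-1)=((4 10)(5 8))^(-1)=(4 10)(5 8)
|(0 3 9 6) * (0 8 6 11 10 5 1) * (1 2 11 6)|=|(0 3 9 6 8 1)(2 11 10 5)|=12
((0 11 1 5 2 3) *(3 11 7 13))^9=(0 7 13 3)(1 5 2 11)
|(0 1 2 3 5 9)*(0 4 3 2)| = 4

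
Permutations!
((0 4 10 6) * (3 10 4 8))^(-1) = ((0 8 3 10 6))^(-1) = (0 6 10 3 8)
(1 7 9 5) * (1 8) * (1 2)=(1 7 9 5 8 2)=[0, 7, 1, 3, 4, 8, 6, 9, 2, 5]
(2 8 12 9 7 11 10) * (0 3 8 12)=[3, 1, 12, 8, 4, 5, 6, 11, 0, 7, 2, 10, 9]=(0 3 8)(2 12 9 7 11 10)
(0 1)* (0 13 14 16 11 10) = (0 1 13 14 16 11 10) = [1, 13, 2, 3, 4, 5, 6, 7, 8, 9, 0, 10, 12, 14, 16, 15, 11]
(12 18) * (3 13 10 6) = [0, 1, 2, 13, 4, 5, 3, 7, 8, 9, 6, 11, 18, 10, 14, 15, 16, 17, 12] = (3 13 10 6)(12 18)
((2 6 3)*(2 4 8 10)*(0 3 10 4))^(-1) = (0 3)(2 10 6)(4 8)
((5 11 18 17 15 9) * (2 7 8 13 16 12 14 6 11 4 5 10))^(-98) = (18)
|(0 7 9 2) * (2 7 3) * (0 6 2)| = |(0 3)(2 6)(7 9)| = 2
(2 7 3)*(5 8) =(2 7 3)(5 8) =[0, 1, 7, 2, 4, 8, 6, 3, 5]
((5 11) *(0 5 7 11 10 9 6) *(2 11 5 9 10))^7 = (0 9 6)(2 5 7 11)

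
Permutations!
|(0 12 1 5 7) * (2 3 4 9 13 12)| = |(0 2 3 4 9 13 12 1 5 7)| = 10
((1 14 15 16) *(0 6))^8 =(16)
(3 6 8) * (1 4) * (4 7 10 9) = [0, 7, 2, 6, 1, 5, 8, 10, 3, 4, 9] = (1 7 10 9 4)(3 6 8)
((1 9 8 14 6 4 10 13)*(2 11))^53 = ((1 9 8 14 6 4 10 13)(2 11))^53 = (1 4 8 13 6 9 10 14)(2 11)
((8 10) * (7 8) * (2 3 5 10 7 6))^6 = ((2 3 5 10 6)(7 8))^6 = (2 3 5 10 6)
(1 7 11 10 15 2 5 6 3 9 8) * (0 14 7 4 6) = (0 14 7 11 10 15 2 5)(1 4 6 3 9 8) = [14, 4, 5, 9, 6, 0, 3, 11, 1, 8, 15, 10, 12, 13, 7, 2]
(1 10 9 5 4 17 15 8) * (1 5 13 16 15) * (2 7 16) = (1 10 9 13 2 7 16 15 8 5 4 17) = [0, 10, 7, 3, 17, 4, 6, 16, 5, 13, 9, 11, 12, 2, 14, 8, 15, 1]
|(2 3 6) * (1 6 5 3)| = 6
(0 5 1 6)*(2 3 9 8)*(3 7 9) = [5, 6, 7, 3, 4, 1, 0, 9, 2, 8] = (0 5 1 6)(2 7 9 8)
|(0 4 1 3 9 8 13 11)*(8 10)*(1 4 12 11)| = |(0 12 11)(1 3 9 10 8 13)| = 6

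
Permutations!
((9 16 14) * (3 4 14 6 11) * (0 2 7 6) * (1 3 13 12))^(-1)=(0 16 9 14 4 3 1 12 13 11 6 7 2)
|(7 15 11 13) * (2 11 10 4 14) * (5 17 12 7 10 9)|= 6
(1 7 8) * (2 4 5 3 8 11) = (1 7 11 2 4 5 3 8) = [0, 7, 4, 8, 5, 3, 6, 11, 1, 9, 10, 2]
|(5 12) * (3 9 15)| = 6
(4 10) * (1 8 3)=(1 8 3)(4 10)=[0, 8, 2, 1, 10, 5, 6, 7, 3, 9, 4]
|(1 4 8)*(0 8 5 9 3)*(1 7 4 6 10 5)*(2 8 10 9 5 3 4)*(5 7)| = |(0 10 3)(1 6 9 4)(2 8 5 7)| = 12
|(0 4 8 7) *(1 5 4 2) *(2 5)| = 10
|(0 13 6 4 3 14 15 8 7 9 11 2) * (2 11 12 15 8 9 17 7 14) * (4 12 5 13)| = 12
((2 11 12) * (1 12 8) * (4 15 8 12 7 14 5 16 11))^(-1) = (1 8 15 4 2 12 11 16 5 14 7)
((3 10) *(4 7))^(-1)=(3 10)(4 7)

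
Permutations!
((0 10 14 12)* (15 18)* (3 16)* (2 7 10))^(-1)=(0 12 14 10 7 2)(3 16)(15 18)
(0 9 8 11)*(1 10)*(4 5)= (0 9 8 11)(1 10)(4 5)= [9, 10, 2, 3, 5, 4, 6, 7, 11, 8, 1, 0]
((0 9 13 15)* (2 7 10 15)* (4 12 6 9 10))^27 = (15)(2 13 9 6 12 4 7)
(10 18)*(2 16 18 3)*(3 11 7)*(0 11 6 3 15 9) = (0 11 7 15 9)(2 16 18 10 6 3) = [11, 1, 16, 2, 4, 5, 3, 15, 8, 0, 6, 7, 12, 13, 14, 9, 18, 17, 10]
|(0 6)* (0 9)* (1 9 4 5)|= 6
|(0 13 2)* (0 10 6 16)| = 6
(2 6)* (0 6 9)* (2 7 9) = [6, 1, 2, 3, 4, 5, 7, 9, 8, 0] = (0 6 7 9)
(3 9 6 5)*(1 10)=(1 10)(3 9 6 5)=[0, 10, 2, 9, 4, 3, 5, 7, 8, 6, 1]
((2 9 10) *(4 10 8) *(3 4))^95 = ((2 9 8 3 4 10))^95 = (2 10 4 3 8 9)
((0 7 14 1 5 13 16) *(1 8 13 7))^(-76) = ((0 1 5 7 14 8 13 16))^(-76) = (0 14)(1 8)(5 13)(7 16)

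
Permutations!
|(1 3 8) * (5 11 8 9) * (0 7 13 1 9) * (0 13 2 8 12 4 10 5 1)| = 40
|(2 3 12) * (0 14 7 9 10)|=|(0 14 7 9 10)(2 3 12)|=15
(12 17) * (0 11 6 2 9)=(0 11 6 2 9)(12 17)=[11, 1, 9, 3, 4, 5, 2, 7, 8, 0, 10, 6, 17, 13, 14, 15, 16, 12]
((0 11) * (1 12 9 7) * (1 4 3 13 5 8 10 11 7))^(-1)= (0 11 10 8 5 13 3 4 7)(1 9 12)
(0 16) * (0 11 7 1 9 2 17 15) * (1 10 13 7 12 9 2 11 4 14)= (0 16 4 14 1 2 17 15)(7 10 13)(9 11 12)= [16, 2, 17, 3, 14, 5, 6, 10, 8, 11, 13, 12, 9, 7, 1, 0, 4, 15]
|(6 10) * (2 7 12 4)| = |(2 7 12 4)(6 10)| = 4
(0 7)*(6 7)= [6, 1, 2, 3, 4, 5, 7, 0]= (0 6 7)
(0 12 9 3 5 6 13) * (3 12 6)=(0 6 13)(3 5)(9 12)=[6, 1, 2, 5, 4, 3, 13, 7, 8, 12, 10, 11, 9, 0]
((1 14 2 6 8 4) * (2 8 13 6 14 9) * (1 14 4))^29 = (1 8 14 4 2 9)(6 13)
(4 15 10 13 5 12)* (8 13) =(4 15 10 8 13 5 12) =[0, 1, 2, 3, 15, 12, 6, 7, 13, 9, 8, 11, 4, 5, 14, 10]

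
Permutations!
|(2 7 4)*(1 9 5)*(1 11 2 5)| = 10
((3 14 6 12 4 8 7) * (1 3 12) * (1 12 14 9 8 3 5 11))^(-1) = (1 11 5)(3 4 12 6 14 7 8 9)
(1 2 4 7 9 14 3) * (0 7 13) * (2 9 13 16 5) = (0 7 13)(1 9 14 3)(2 4 16 5) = [7, 9, 4, 1, 16, 2, 6, 13, 8, 14, 10, 11, 12, 0, 3, 15, 5]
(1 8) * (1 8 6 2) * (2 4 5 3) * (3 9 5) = (1 6 4 3 2)(5 9) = [0, 6, 1, 2, 3, 9, 4, 7, 8, 5]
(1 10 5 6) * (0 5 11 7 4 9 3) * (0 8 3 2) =(0 5 6 1 10 11 7 4 9 2)(3 8) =[5, 10, 0, 8, 9, 6, 1, 4, 3, 2, 11, 7]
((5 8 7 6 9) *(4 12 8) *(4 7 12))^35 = (5 9 6 7)(8 12)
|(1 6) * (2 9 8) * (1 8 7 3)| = 7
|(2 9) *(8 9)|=3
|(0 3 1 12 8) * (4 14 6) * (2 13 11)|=15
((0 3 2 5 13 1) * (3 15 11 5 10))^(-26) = (0 13 11)(1 5 15)(2 10 3)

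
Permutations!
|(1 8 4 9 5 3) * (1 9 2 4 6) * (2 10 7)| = |(1 8 6)(2 4 10 7)(3 9 5)| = 12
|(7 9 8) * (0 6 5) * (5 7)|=|(0 6 7 9 8 5)|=6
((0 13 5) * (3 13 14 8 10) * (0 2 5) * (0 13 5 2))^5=((0 14 8 10 3 5))^5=(0 5 3 10 8 14)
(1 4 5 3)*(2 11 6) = [0, 4, 11, 1, 5, 3, 2, 7, 8, 9, 10, 6] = (1 4 5 3)(2 11 6)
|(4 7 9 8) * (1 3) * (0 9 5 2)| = 14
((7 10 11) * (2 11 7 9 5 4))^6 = (2 11 9 5 4) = ((2 11 9 5 4)(7 10))^6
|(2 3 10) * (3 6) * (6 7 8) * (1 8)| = 7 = |(1 8 6 3 10 2 7)|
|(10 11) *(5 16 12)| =|(5 16 12)(10 11)| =6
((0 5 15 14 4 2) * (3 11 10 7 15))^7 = (0 14 10 5 4 7 3 2 15 11)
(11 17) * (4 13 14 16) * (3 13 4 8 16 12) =(3 13 14 12)(8 16)(11 17) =[0, 1, 2, 13, 4, 5, 6, 7, 16, 9, 10, 17, 3, 14, 12, 15, 8, 11]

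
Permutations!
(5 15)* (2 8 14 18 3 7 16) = (2 8 14 18 3 7 16)(5 15) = [0, 1, 8, 7, 4, 15, 6, 16, 14, 9, 10, 11, 12, 13, 18, 5, 2, 17, 3]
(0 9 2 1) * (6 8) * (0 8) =[9, 8, 1, 3, 4, 5, 0, 7, 6, 2] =(0 9 2 1 8 6)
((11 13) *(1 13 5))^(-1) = ((1 13 11 5))^(-1) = (1 5 11 13)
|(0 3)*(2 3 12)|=4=|(0 12 2 3)|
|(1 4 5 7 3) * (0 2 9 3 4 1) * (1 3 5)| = 8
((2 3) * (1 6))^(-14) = ((1 6)(2 3))^(-14) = (6)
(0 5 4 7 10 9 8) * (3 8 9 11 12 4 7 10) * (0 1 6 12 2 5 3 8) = (0 3)(1 6 12 4 10 11 2 5 7 8) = [3, 6, 5, 0, 10, 7, 12, 8, 1, 9, 11, 2, 4]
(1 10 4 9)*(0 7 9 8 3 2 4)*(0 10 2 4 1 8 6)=(10)(0 7 9 8 3 4 6)(1 2)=[7, 2, 1, 4, 6, 5, 0, 9, 3, 8, 10]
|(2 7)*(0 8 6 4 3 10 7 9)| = 9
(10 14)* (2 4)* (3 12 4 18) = (2 18 3 12 4)(10 14) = [0, 1, 18, 12, 2, 5, 6, 7, 8, 9, 14, 11, 4, 13, 10, 15, 16, 17, 3]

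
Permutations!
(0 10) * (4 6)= (0 10)(4 6)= [10, 1, 2, 3, 6, 5, 4, 7, 8, 9, 0]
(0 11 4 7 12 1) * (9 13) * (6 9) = (0 11 4 7 12 1)(6 9 13) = [11, 0, 2, 3, 7, 5, 9, 12, 8, 13, 10, 4, 1, 6]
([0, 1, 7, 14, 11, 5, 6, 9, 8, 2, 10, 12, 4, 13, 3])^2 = (14)(2 9 7)(4 12 11)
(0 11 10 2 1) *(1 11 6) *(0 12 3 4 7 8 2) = (0 6 1 12 3 4 7 8 2 11 10) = [6, 12, 11, 4, 7, 5, 1, 8, 2, 9, 0, 10, 3]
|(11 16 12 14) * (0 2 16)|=|(0 2 16 12 14 11)|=6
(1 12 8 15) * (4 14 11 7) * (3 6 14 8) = (1 12 3 6 14 11 7 4 8 15) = [0, 12, 2, 6, 8, 5, 14, 4, 15, 9, 10, 7, 3, 13, 11, 1]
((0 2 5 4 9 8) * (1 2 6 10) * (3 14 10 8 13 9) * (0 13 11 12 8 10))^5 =(0 5 6 4 10 3 1 14 2)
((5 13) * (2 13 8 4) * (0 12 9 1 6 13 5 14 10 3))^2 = ((0 12 9 1 6 13 14 10 3)(2 5 8 4))^2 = (0 9 6 14 3 12 1 13 10)(2 8)(4 5)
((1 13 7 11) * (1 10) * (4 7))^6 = (13)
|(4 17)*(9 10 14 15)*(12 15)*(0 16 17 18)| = 5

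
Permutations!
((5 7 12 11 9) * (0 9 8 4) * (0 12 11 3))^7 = (0 12 8 7 9 3 4 11 5)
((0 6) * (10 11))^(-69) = (0 6)(10 11)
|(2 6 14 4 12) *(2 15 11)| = 7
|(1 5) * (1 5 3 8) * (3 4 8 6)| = 6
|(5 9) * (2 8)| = 2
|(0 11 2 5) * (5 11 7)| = 6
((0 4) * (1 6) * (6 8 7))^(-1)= (0 4)(1 6 7 8)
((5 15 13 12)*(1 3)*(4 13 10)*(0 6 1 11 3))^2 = ((0 6 1)(3 11)(4 13 12 5 15 10))^2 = (0 1 6)(4 12 15)(5 10 13)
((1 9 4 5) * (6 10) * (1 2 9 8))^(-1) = ((1 8)(2 9 4 5)(6 10))^(-1) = (1 8)(2 5 4 9)(6 10)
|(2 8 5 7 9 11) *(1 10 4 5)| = 9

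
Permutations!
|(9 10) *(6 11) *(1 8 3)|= |(1 8 3)(6 11)(9 10)|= 6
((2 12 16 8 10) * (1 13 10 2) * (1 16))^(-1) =(1 12 2 8 16 10 13)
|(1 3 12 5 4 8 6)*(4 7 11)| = 9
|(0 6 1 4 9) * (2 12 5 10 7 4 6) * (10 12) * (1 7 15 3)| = |(0 2 10 15 3 1 6 7 4 9)(5 12)| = 10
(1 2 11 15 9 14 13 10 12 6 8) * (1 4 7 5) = (1 2 11 15 9 14 13 10 12 6 8 4 7 5) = [0, 2, 11, 3, 7, 1, 8, 5, 4, 14, 12, 15, 6, 10, 13, 9]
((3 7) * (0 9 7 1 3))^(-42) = (9)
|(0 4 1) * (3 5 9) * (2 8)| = 6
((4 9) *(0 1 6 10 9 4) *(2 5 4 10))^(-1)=((0 1 6 2 5 4 10 9))^(-1)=(0 9 10 4 5 2 6 1)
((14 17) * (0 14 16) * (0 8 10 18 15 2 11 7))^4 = ((0 14 17 16 8 10 18 15 2 11 7))^4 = (0 8 2 14 10 11 17 18 7 16 15)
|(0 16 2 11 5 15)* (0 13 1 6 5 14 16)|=20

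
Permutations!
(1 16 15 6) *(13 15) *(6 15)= (1 16 13 6)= [0, 16, 2, 3, 4, 5, 1, 7, 8, 9, 10, 11, 12, 6, 14, 15, 13]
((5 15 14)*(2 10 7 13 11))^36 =((2 10 7 13 11)(5 15 14))^36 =(15)(2 10 7 13 11)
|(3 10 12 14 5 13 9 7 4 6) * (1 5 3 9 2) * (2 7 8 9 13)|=12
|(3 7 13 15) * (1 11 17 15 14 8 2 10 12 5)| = |(1 11 17 15 3 7 13 14 8 2 10 12 5)| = 13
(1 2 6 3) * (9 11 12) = (1 2 6 3)(9 11 12) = [0, 2, 6, 1, 4, 5, 3, 7, 8, 11, 10, 12, 9]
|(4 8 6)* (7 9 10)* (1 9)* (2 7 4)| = |(1 9 10 4 8 6 2 7)| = 8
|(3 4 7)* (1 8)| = 6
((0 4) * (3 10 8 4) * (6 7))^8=(0 8 3 4 10)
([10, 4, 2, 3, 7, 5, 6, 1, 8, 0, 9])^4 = [10, 4, 2, 3, 7, 5, 6, 1, 8, 0, 9]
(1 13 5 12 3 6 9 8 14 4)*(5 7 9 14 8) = [0, 13, 2, 6, 1, 12, 14, 9, 8, 5, 10, 11, 3, 7, 4] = (1 13 7 9 5 12 3 6 14 4)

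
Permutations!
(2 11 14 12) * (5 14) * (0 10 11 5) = (0 10 11)(2 5 14 12) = [10, 1, 5, 3, 4, 14, 6, 7, 8, 9, 11, 0, 2, 13, 12]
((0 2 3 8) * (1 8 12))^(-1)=(0 8 1 12 3 2)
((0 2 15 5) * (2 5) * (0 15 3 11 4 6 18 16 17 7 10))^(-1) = (0 10 7 17 16 18 6 4 11 3 2 15 5)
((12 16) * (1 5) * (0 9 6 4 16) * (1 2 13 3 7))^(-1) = (0 12 16 4 6 9)(1 7 3 13 2 5)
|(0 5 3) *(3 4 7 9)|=6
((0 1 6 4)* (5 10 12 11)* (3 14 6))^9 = (0 14)(1 6)(3 4)(5 10 12 11)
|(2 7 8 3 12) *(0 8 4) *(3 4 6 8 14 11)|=10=|(0 14 11 3 12 2 7 6 8 4)|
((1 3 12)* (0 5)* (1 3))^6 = (12)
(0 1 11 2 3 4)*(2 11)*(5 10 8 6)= [1, 2, 3, 4, 0, 10, 5, 7, 6, 9, 8, 11]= (11)(0 1 2 3 4)(5 10 8 6)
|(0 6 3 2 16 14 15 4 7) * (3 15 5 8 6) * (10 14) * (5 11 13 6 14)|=|(0 3 2 16 10 5 8 14 11 13 6 15 4 7)|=14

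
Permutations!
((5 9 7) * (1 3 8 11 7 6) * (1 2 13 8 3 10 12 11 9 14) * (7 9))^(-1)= (1 14 5 7 8 13 2 6 9 11 12 10)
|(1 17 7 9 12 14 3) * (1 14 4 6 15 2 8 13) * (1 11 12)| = 8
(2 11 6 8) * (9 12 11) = (2 9 12 11 6 8) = [0, 1, 9, 3, 4, 5, 8, 7, 2, 12, 10, 6, 11]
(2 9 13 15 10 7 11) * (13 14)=(2 9 14 13 15 10 7 11)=[0, 1, 9, 3, 4, 5, 6, 11, 8, 14, 7, 2, 12, 15, 13, 10]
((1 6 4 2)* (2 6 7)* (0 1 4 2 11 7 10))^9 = ((0 1 10)(2 4 6)(7 11))^9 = (7 11)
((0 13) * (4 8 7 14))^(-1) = ((0 13)(4 8 7 14))^(-1) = (0 13)(4 14 7 8)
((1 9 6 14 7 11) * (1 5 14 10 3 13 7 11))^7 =(5 14 11)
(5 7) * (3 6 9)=(3 6 9)(5 7)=[0, 1, 2, 6, 4, 7, 9, 5, 8, 3]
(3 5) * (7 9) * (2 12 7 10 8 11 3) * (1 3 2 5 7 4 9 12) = (1 3 7 12 4 9 10 8 11 2) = [0, 3, 1, 7, 9, 5, 6, 12, 11, 10, 8, 2, 4]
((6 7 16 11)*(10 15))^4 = (16)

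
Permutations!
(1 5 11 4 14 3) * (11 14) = [0, 5, 2, 1, 11, 14, 6, 7, 8, 9, 10, 4, 12, 13, 3] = (1 5 14 3)(4 11)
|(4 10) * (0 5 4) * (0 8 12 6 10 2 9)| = |(0 5 4 2 9)(6 10 8 12)| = 20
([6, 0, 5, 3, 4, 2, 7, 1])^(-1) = [1, 7, 5, 3, 4, 2, 0, 6]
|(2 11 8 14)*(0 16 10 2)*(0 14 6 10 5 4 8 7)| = |(0 16 5 4 8 6 10 2 11 7)| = 10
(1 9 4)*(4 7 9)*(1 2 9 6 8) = (1 4 2 9 7 6 8) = [0, 4, 9, 3, 2, 5, 8, 6, 1, 7]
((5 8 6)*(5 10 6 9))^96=(10)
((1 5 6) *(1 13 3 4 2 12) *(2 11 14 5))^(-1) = (1 12 2)(3 13 6 5 14 11 4) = ((1 2 12)(3 4 11 14 5 6 13))^(-1)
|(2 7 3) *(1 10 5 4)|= |(1 10 5 4)(2 7 3)|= 12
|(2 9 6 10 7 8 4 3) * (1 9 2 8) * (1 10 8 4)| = |(1 9 6 8)(3 4)(7 10)| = 4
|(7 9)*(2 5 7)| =4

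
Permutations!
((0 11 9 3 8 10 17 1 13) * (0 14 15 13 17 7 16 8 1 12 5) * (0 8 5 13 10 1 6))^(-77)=(17)(0 3 11 6 9)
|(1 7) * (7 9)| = |(1 9 7)| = 3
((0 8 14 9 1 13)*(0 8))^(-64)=(1 13 8 14 9)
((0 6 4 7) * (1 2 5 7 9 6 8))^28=(0 5 1)(2 8 7)(4 9 6)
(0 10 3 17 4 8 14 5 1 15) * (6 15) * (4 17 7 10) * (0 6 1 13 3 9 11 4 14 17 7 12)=(0 14 5 13 3 12)(4 8 17 7 10 9 11)(6 15)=[14, 1, 2, 12, 8, 13, 15, 10, 17, 11, 9, 4, 0, 3, 5, 6, 16, 7]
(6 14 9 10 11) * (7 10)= (6 14 9 7 10 11)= [0, 1, 2, 3, 4, 5, 14, 10, 8, 7, 11, 6, 12, 13, 9]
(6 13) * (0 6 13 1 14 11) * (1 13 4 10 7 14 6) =(0 1 6 13 4 10 7 14 11) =[1, 6, 2, 3, 10, 5, 13, 14, 8, 9, 7, 0, 12, 4, 11]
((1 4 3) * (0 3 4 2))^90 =((4)(0 3 1 2))^90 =(4)(0 1)(2 3)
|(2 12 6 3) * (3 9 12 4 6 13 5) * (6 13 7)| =20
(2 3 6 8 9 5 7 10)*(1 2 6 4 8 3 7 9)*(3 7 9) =(1 2 9 5 3 4 8)(6 7 10) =[0, 2, 9, 4, 8, 3, 7, 10, 1, 5, 6]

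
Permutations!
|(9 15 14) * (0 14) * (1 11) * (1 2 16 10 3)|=12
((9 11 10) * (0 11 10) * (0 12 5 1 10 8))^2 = ((0 11 12 5 1 10 9 8))^2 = (0 12 1 9)(5 10 8 11)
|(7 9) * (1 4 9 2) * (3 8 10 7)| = |(1 4 9 3 8 10 7 2)| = 8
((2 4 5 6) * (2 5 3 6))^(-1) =((2 4 3 6 5))^(-1) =(2 5 6 3 4)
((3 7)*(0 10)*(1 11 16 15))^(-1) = ((0 10)(1 11 16 15)(3 7))^(-1) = (0 10)(1 15 16 11)(3 7)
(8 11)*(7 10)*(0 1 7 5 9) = [1, 7, 2, 3, 4, 9, 6, 10, 11, 0, 5, 8] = (0 1 7 10 5 9)(8 11)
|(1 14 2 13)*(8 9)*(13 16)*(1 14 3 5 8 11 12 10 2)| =12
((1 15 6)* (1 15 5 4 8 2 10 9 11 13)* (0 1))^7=((0 1 5 4 8 2 10 9 11 13)(6 15))^7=(0 9 8 1 11 2 5 13 10 4)(6 15)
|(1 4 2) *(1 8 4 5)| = |(1 5)(2 8 4)| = 6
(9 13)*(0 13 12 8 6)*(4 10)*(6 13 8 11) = [8, 1, 2, 3, 10, 5, 0, 7, 13, 12, 4, 6, 11, 9] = (0 8 13 9 12 11 6)(4 10)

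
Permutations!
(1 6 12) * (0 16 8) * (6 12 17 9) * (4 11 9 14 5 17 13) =[16, 12, 2, 3, 11, 17, 13, 7, 0, 6, 10, 9, 1, 4, 5, 15, 8, 14] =(0 16 8)(1 12)(4 11 9 6 13)(5 17 14)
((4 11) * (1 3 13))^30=(13)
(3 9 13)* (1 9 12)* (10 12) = (1 9 13 3 10 12) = [0, 9, 2, 10, 4, 5, 6, 7, 8, 13, 12, 11, 1, 3]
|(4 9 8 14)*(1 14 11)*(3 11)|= 7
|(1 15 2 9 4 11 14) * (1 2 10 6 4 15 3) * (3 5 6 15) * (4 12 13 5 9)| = |(1 9 3)(2 4 11 14)(5 6 12 13)(10 15)| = 12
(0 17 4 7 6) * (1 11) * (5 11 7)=(0 17 4 5 11 1 7 6)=[17, 7, 2, 3, 5, 11, 0, 6, 8, 9, 10, 1, 12, 13, 14, 15, 16, 4]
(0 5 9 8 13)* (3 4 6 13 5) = (0 3 4 6 13)(5 9 8) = [3, 1, 2, 4, 6, 9, 13, 7, 5, 8, 10, 11, 12, 0]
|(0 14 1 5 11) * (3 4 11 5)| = 6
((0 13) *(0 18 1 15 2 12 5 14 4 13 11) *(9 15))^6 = (1 14 15 13 12)(2 18 5 9 4)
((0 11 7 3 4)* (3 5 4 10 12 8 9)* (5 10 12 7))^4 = (12)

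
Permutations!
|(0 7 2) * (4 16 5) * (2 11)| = 12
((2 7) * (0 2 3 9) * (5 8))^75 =(9)(5 8)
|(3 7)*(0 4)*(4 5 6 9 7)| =|(0 5 6 9 7 3 4)| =7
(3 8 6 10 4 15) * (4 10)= (3 8 6 4 15)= [0, 1, 2, 8, 15, 5, 4, 7, 6, 9, 10, 11, 12, 13, 14, 3]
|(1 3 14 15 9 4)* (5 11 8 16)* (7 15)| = 28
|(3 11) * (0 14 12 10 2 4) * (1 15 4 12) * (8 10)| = 20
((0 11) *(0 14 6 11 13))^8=(6 14 11)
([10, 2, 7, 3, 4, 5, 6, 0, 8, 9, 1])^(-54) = [10, 2, 7, 3, 4, 5, 6, 0, 8, 9, 1]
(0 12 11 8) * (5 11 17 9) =(0 12 17 9 5 11 8) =[12, 1, 2, 3, 4, 11, 6, 7, 0, 5, 10, 8, 17, 13, 14, 15, 16, 9]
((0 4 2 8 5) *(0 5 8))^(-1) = (8)(0 2 4)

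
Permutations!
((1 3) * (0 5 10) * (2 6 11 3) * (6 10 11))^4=((0 5 11 3 1 2 10))^4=(0 1 5 2 11 10 3)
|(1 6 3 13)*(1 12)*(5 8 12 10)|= 8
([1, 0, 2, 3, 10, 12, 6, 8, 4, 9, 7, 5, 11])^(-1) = (0 1)(4 8 7 10)(5 11 12)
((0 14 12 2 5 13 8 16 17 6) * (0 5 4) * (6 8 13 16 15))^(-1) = ((0 14 12 2 4)(5 16 17 8 15 6))^(-1) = (0 4 2 12 14)(5 6 15 8 17 16)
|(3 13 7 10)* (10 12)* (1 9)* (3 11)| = |(1 9)(3 13 7 12 10 11)| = 6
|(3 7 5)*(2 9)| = |(2 9)(3 7 5)| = 6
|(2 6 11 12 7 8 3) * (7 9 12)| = |(2 6 11 7 8 3)(9 12)| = 6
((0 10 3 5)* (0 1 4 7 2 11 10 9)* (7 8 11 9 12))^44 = (0 9 2 7 12)(1 8 10 5 4 11 3)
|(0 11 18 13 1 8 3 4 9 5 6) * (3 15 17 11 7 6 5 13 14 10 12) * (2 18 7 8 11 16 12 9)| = |(0 8 15 17 16 12 3 4 2 18 14 10 9 13 1 11 7 6)| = 18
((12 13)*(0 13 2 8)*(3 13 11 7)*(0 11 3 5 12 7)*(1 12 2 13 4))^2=((0 3 4 1 12 13 7 5 2 8 11))^2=(0 4 12 7 2 11 3 1 13 5 8)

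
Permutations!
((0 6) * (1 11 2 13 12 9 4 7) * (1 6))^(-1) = ((0 1 11 2 13 12 9 4 7 6))^(-1) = (0 6 7 4 9 12 13 2 11 1)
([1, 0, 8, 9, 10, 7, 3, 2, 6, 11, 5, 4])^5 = (0 1)(2 11)(3 5)(4 8)(6 10)(7 9)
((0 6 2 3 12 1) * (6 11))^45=((0 11 6 2 3 12 1))^45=(0 2 1 6 12 11 3)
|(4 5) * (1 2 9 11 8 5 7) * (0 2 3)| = 10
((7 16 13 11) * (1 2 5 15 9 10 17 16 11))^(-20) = (1 16 10 15 2 13 17 9 5)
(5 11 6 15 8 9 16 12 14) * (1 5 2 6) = (1 5 11)(2 6 15 8 9 16 12 14) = [0, 5, 6, 3, 4, 11, 15, 7, 9, 16, 10, 1, 14, 13, 2, 8, 12]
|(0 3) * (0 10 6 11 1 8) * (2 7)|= |(0 3 10 6 11 1 8)(2 7)|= 14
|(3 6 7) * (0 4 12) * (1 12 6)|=7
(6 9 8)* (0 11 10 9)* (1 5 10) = (0 11 1 5 10 9 8 6) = [11, 5, 2, 3, 4, 10, 0, 7, 6, 8, 9, 1]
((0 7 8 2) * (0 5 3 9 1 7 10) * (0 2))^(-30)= (0 1 5)(2 8 9)(3 10 7)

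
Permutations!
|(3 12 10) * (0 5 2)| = 3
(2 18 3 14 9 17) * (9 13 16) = (2 18 3 14 13 16 9 17) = [0, 1, 18, 14, 4, 5, 6, 7, 8, 17, 10, 11, 12, 16, 13, 15, 9, 2, 3]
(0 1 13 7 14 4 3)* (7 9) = (0 1 13 9 7 14 4 3) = [1, 13, 2, 0, 3, 5, 6, 14, 8, 7, 10, 11, 12, 9, 4]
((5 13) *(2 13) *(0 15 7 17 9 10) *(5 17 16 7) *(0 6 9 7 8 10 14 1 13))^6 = (0 5)(1 10 17 9 16)(2 15)(6 7 14 8 13)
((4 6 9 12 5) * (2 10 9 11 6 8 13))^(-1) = (2 13 8 4 5 12 9 10)(6 11)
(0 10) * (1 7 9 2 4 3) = [10, 7, 4, 1, 3, 5, 6, 9, 8, 2, 0] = (0 10)(1 7 9 2 4 3)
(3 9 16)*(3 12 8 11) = [0, 1, 2, 9, 4, 5, 6, 7, 11, 16, 10, 3, 8, 13, 14, 15, 12] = (3 9 16 12 8 11)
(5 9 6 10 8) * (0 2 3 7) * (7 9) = [2, 1, 3, 9, 4, 7, 10, 0, 5, 6, 8] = (0 2 3 9 6 10 8 5 7)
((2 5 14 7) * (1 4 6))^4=(14)(1 4 6)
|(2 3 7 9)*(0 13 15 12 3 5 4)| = |(0 13 15 12 3 7 9 2 5 4)| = 10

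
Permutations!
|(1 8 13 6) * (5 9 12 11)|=4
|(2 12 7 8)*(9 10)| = |(2 12 7 8)(9 10)| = 4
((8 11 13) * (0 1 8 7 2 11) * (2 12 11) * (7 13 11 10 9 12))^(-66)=(13)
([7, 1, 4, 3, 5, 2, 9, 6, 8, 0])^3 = (0 9 6 7)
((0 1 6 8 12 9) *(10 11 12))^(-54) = (0 6 10 12)(1 8 11 9)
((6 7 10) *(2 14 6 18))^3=(2 7)(6 18)(10 14)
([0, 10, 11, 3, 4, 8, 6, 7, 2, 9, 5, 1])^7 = (1 10 5 8 2 11)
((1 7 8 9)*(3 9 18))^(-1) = ((1 7 8 18 3 9))^(-1) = (1 9 3 18 8 7)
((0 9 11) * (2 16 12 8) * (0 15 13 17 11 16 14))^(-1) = ((0 9 16 12 8 2 14)(11 15 13 17))^(-1) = (0 14 2 8 12 16 9)(11 17 13 15)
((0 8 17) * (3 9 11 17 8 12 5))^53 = (0 9 12 11 5 17 3)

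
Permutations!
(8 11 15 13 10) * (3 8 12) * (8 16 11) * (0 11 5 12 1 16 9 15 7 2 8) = (0 11 7 2 8)(1 16 5 12 3 9 15 13 10) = [11, 16, 8, 9, 4, 12, 6, 2, 0, 15, 1, 7, 3, 10, 14, 13, 5]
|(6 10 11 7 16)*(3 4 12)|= 15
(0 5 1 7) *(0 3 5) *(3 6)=(1 7 6 3 5)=[0, 7, 2, 5, 4, 1, 3, 6]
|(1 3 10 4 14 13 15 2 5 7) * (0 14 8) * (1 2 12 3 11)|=18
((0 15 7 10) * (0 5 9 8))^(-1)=(0 8 9 5 10 7 15)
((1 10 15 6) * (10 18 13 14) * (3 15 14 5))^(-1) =((1 18 13 5 3 15 6)(10 14))^(-1) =(1 6 15 3 5 13 18)(10 14)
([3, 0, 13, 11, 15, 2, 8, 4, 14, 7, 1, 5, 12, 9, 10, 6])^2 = [11, 3, 9, 5, 6, 13, 14, 15, 10, 4, 0, 2, 12, 7, 1, 8]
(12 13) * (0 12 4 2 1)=(0 12 13 4 2 1)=[12, 0, 1, 3, 2, 5, 6, 7, 8, 9, 10, 11, 13, 4]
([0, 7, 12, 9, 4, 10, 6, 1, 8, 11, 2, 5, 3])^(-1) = (1 7)(2 10 5 11 9 3 12)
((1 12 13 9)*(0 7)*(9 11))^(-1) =(0 7)(1 9 11 13 12)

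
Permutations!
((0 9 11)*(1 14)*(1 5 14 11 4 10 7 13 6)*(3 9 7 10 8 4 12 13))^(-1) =((0 7 3 9 12 13 6 1 11)(4 8)(5 14))^(-1) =(0 11 1 6 13 12 9 3 7)(4 8)(5 14)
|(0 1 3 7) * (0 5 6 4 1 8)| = |(0 8)(1 3 7 5 6 4)| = 6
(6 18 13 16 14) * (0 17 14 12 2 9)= (0 17 14 6 18 13 16 12 2 9)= [17, 1, 9, 3, 4, 5, 18, 7, 8, 0, 10, 11, 2, 16, 6, 15, 12, 14, 13]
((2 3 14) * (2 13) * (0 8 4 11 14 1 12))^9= (0 12 1 3 2 13 14 11 4 8)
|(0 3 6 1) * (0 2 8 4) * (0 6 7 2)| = 8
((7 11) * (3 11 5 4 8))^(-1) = ((3 11 7 5 4 8))^(-1) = (3 8 4 5 7 11)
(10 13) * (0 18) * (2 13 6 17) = [18, 1, 13, 3, 4, 5, 17, 7, 8, 9, 6, 11, 12, 10, 14, 15, 16, 2, 0] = (0 18)(2 13 10 6 17)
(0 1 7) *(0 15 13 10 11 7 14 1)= (1 14)(7 15 13 10 11)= [0, 14, 2, 3, 4, 5, 6, 15, 8, 9, 11, 7, 12, 10, 1, 13]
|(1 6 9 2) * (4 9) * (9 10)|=|(1 6 4 10 9 2)|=6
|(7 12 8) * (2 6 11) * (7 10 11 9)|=8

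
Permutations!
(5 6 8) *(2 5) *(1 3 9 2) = [0, 3, 5, 9, 4, 6, 8, 7, 1, 2] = (1 3 9 2 5 6 8)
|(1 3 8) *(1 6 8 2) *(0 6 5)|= |(0 6 8 5)(1 3 2)|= 12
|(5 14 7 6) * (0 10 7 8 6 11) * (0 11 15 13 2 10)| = |(2 10 7 15 13)(5 14 8 6)| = 20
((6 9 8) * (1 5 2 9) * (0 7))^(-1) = ((0 7)(1 5 2 9 8 6))^(-1) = (0 7)(1 6 8 9 2 5)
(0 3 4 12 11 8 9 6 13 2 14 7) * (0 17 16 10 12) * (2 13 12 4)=[3, 1, 14, 2, 0, 5, 12, 17, 9, 6, 4, 8, 11, 13, 7, 15, 10, 16]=(0 3 2 14 7 17 16 10 4)(6 12 11 8 9)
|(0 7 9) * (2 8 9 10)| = 6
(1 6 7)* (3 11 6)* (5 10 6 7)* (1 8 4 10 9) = [0, 3, 2, 11, 10, 9, 5, 8, 4, 1, 6, 7] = (1 3 11 7 8 4 10 6 5 9)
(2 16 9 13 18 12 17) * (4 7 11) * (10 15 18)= [0, 1, 16, 3, 7, 5, 6, 11, 8, 13, 15, 4, 17, 10, 14, 18, 9, 2, 12]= (2 16 9 13 10 15 18 12 17)(4 7 11)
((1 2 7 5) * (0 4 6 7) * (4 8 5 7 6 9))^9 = (0 2 1 5 8)(4 9)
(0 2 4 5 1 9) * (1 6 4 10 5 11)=(0 2 10 5 6 4 11 1 9)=[2, 9, 10, 3, 11, 6, 4, 7, 8, 0, 5, 1]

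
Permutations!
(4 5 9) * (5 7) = [0, 1, 2, 3, 7, 9, 6, 5, 8, 4] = (4 7 5 9)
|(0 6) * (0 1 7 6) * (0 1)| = |(0 1 7 6)| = 4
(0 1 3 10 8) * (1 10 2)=(0 10 8)(1 3 2)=[10, 3, 1, 2, 4, 5, 6, 7, 0, 9, 8]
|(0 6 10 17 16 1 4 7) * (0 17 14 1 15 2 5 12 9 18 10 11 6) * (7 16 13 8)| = |(1 4 16 15 2 5 12 9 18 10 14)(6 11)(7 17 13 8)| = 44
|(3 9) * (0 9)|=|(0 9 3)|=3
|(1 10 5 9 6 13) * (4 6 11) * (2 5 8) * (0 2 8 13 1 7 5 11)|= 11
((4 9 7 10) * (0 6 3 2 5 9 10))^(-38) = (10)(0 5 6 9 3 7 2)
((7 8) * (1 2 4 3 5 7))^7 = ((1 2 4 3 5 7 8))^7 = (8)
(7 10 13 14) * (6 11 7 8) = (6 11 7 10 13 14 8) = [0, 1, 2, 3, 4, 5, 11, 10, 6, 9, 13, 7, 12, 14, 8]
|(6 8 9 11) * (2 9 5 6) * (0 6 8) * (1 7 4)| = 6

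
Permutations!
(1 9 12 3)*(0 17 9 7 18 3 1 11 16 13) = (0 17 9 12 1 7 18 3 11 16 13) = [17, 7, 2, 11, 4, 5, 6, 18, 8, 12, 10, 16, 1, 0, 14, 15, 13, 9, 3]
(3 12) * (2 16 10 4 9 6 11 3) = (2 16 10 4 9 6 11 3 12) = [0, 1, 16, 12, 9, 5, 11, 7, 8, 6, 4, 3, 2, 13, 14, 15, 10]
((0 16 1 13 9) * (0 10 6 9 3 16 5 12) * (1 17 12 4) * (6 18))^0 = ((0 5 4 1 13 3 16 17 12)(6 9 10 18))^0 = (18)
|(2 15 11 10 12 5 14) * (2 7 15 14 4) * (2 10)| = |(2 14 7 15 11)(4 10 12 5)| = 20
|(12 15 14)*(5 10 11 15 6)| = |(5 10 11 15 14 12 6)| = 7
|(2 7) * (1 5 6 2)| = 5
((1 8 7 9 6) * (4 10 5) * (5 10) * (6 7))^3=((10)(1 8 6)(4 5)(7 9))^3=(10)(4 5)(7 9)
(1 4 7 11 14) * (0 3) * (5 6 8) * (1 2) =(0 3)(1 4 7 11 14 2)(5 6 8) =[3, 4, 1, 0, 7, 6, 8, 11, 5, 9, 10, 14, 12, 13, 2]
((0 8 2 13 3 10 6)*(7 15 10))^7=(0 10 7 13 8 6 15 3 2)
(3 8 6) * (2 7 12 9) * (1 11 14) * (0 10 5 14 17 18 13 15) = (0 10 5 14 1 11 17 18 13 15)(2 7 12 9)(3 8 6) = [10, 11, 7, 8, 4, 14, 3, 12, 6, 2, 5, 17, 9, 15, 1, 0, 16, 18, 13]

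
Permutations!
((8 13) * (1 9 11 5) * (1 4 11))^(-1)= ((1 9)(4 11 5)(8 13))^(-1)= (1 9)(4 5 11)(8 13)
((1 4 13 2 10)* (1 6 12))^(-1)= ((1 4 13 2 10 6 12))^(-1)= (1 12 6 10 2 13 4)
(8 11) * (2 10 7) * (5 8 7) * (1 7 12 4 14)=(1 7 2 10 5 8 11 12 4 14)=[0, 7, 10, 3, 14, 8, 6, 2, 11, 9, 5, 12, 4, 13, 1]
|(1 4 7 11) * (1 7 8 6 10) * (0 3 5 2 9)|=10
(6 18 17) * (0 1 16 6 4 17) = (0 1 16 6 18)(4 17) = [1, 16, 2, 3, 17, 5, 18, 7, 8, 9, 10, 11, 12, 13, 14, 15, 6, 4, 0]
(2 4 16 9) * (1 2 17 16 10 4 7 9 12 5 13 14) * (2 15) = (1 15 2 7 9 17 16 12 5 13 14)(4 10) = [0, 15, 7, 3, 10, 13, 6, 9, 8, 17, 4, 11, 5, 14, 1, 2, 12, 16]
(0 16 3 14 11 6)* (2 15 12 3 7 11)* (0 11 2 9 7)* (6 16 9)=(0 9 7 2 15 12 3 14 6 11 16)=[9, 1, 15, 14, 4, 5, 11, 2, 8, 7, 10, 16, 3, 13, 6, 12, 0]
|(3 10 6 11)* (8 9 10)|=6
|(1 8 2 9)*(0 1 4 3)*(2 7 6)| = 9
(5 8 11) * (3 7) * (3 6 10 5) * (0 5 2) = (0 5 8 11 3 7 6 10 2) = [5, 1, 0, 7, 4, 8, 10, 6, 11, 9, 2, 3]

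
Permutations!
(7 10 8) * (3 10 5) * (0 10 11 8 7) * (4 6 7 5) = (0 10 5 3 11 8)(4 6 7) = [10, 1, 2, 11, 6, 3, 7, 4, 0, 9, 5, 8]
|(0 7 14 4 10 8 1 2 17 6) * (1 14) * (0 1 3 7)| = |(1 2 17 6)(3 7)(4 10 8 14)| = 4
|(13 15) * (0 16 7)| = |(0 16 7)(13 15)| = 6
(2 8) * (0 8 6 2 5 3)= (0 8 5 3)(2 6)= [8, 1, 6, 0, 4, 3, 2, 7, 5]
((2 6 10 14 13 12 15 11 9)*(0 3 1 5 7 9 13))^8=((0 3 1 5 7 9 2 6 10 14)(11 13 12 15))^8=(15)(0 10 2 7 1)(3 14 6 9 5)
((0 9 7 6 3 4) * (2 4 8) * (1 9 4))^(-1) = ((0 4)(1 9 7 6 3 8 2))^(-1) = (0 4)(1 2 8 3 6 7 9)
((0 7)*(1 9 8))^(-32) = ((0 7)(1 9 8))^(-32) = (1 9 8)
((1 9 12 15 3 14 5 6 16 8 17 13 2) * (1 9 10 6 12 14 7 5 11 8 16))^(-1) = ((1 10 6)(2 9 14 11 8 17 13)(3 7 5 12 15))^(-1) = (1 6 10)(2 13 17 8 11 14 9)(3 15 12 5 7)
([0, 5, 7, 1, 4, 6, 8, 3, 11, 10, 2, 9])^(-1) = [0, 3, 10, 7, 4, 1, 5, 2, 6, 11, 9, 8]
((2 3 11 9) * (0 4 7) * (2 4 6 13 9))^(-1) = (0 7 4 9 13 6)(2 11 3)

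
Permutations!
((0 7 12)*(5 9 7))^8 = (0 7 5 12 9)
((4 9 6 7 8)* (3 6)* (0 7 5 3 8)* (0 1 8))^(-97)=(0 9 4 8 1 7)(3 5 6)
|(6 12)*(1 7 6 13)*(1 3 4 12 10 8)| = |(1 7 6 10 8)(3 4 12 13)| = 20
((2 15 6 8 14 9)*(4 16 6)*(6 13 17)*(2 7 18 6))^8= ((2 15 4 16 13 17)(6 8 14 9 7 18))^8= (2 4 13)(6 14 7)(8 9 18)(15 16 17)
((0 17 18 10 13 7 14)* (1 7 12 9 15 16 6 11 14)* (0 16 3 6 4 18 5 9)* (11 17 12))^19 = ((0 12)(1 7)(3 6 17 5 9 15)(4 18 10 13 11 14 16))^19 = (0 12)(1 7)(3 6 17 5 9 15)(4 14 13 18 16 11 10)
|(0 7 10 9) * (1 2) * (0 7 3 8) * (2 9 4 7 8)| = |(0 3 2 1 9 8)(4 7 10)| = 6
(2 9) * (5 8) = (2 9)(5 8) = [0, 1, 9, 3, 4, 8, 6, 7, 5, 2]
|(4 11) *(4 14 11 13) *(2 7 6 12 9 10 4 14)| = 10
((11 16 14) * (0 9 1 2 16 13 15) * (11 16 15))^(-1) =((0 9 1 2 15)(11 13)(14 16))^(-1) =(0 15 2 1 9)(11 13)(14 16)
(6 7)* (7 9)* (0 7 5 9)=[7, 1, 2, 3, 4, 9, 0, 6, 8, 5]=(0 7 6)(5 9)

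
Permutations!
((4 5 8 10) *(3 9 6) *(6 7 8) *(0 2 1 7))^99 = (10)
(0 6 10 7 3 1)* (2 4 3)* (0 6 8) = [8, 6, 4, 1, 3, 5, 10, 2, 0, 9, 7] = (0 8)(1 6 10 7 2 4 3)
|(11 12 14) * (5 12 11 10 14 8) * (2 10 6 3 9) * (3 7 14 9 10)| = 12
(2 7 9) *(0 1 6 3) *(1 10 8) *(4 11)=(0 10 8 1 6 3)(2 7 9)(4 11)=[10, 6, 7, 0, 11, 5, 3, 9, 1, 2, 8, 4]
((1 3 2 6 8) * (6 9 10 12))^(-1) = ((1 3 2 9 10 12 6 8))^(-1) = (1 8 6 12 10 9 2 3)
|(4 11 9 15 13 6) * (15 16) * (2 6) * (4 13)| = |(2 6 13)(4 11 9 16 15)| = 15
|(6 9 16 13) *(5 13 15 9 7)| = 12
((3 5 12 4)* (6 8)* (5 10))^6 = ((3 10 5 12 4)(6 8))^6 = (3 10 5 12 4)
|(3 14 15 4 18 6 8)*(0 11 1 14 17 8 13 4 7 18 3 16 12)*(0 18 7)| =45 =|(0 11 1 14 15)(3 17 8 16 12 18 6 13 4)|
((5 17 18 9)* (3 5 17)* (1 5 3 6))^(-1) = ((1 5 6)(9 17 18))^(-1) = (1 6 5)(9 18 17)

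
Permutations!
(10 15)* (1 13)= (1 13)(10 15)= [0, 13, 2, 3, 4, 5, 6, 7, 8, 9, 15, 11, 12, 1, 14, 10]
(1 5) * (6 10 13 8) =(1 5)(6 10 13 8) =[0, 5, 2, 3, 4, 1, 10, 7, 6, 9, 13, 11, 12, 8]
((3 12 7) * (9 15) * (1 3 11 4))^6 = ((1 3 12 7 11 4)(9 15))^6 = (15)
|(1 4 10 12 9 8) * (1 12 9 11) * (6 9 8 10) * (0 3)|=|(0 3)(1 4 6 9 10 8 12 11)|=8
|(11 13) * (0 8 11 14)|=|(0 8 11 13 14)|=5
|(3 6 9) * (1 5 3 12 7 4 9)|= |(1 5 3 6)(4 9 12 7)|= 4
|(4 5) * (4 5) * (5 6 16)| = |(5 6 16)| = 3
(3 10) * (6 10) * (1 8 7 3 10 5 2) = (10)(1 8 7 3 6 5 2) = [0, 8, 1, 6, 4, 2, 5, 3, 7, 9, 10]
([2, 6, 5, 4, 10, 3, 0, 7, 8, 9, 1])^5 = (0 10 5 6 4 2 1 3)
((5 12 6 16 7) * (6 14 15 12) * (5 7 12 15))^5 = ((5 6 16 12 14))^5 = (16)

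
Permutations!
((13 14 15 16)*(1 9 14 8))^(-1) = ((1 9 14 15 16 13 8))^(-1) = (1 8 13 16 15 14 9)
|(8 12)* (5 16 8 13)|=|(5 16 8 12 13)|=5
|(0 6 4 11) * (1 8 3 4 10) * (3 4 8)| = |(0 6 10 1 3 8 4 11)| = 8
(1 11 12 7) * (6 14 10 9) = (1 11 12 7)(6 14 10 9) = [0, 11, 2, 3, 4, 5, 14, 1, 8, 6, 9, 12, 7, 13, 10]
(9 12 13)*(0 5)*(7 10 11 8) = (0 5)(7 10 11 8)(9 12 13) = [5, 1, 2, 3, 4, 0, 6, 10, 7, 12, 11, 8, 13, 9]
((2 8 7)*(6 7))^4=((2 8 6 7))^4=(8)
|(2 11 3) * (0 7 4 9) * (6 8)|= |(0 7 4 9)(2 11 3)(6 8)|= 12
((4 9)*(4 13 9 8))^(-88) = (13) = ((4 8)(9 13))^(-88)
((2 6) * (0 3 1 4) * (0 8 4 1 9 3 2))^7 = (0 2 6)(3 9)(4 8)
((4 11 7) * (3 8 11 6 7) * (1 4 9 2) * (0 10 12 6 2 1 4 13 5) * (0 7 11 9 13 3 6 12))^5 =((0 10)(1 3 8 9)(2 4)(5 7 13)(6 11))^5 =(0 10)(1 3 8 9)(2 4)(5 13 7)(6 11)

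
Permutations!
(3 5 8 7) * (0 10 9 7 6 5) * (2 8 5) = (0 10 9 7 3)(2 8 6) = [10, 1, 8, 0, 4, 5, 2, 3, 6, 7, 9]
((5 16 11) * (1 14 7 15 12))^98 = (1 15 14 12 7)(5 11 16)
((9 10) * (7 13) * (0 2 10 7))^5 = (0 13 7 9 10 2)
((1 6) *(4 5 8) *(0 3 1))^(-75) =((0 3 1 6)(4 5 8))^(-75) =(8)(0 3 1 6)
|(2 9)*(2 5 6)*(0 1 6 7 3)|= 8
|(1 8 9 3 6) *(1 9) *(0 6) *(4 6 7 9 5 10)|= 4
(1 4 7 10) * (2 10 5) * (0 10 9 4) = (0 10 1)(2 9 4 7 5) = [10, 0, 9, 3, 7, 2, 6, 5, 8, 4, 1]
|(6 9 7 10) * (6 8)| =|(6 9 7 10 8)| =5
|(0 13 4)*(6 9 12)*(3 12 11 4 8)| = 9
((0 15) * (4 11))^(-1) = (0 15)(4 11)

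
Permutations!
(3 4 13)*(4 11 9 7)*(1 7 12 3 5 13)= (1 7 4)(3 11 9 12)(5 13)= [0, 7, 2, 11, 1, 13, 6, 4, 8, 12, 10, 9, 3, 5]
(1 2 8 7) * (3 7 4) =(1 2 8 4 3 7) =[0, 2, 8, 7, 3, 5, 6, 1, 4]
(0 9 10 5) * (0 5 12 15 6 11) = (0 9 10 12 15 6 11) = [9, 1, 2, 3, 4, 5, 11, 7, 8, 10, 12, 0, 15, 13, 14, 6]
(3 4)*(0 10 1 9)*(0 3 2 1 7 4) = (0 10 7 4 2 1 9 3) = [10, 9, 1, 0, 2, 5, 6, 4, 8, 3, 7]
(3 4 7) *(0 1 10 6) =(0 1 10 6)(3 4 7) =[1, 10, 2, 4, 7, 5, 0, 3, 8, 9, 6]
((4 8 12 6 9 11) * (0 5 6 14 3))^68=(0 14 8 11 6)(3 12 4 9 5)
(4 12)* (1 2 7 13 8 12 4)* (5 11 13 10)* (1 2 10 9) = (1 10 5 11 13 8 12 2 7 9) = [0, 10, 7, 3, 4, 11, 6, 9, 12, 1, 5, 13, 2, 8]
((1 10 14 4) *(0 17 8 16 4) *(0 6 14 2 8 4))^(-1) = ((0 17 4 1 10 2 8 16)(6 14))^(-1) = (0 16 8 2 10 1 4 17)(6 14)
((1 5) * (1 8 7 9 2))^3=((1 5 8 7 9 2))^3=(1 7)(2 8)(5 9)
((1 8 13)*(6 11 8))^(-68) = (1 11 13 6 8)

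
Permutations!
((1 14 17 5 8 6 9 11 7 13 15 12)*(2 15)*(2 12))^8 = ((1 14 17 5 8 6 9 11 7 13 12)(2 15))^8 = (1 7 6 17 12 11 8 14 13 9 5)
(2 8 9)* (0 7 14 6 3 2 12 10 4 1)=(0 7 14 6 3 2 8 9 12 10 4 1)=[7, 0, 8, 2, 1, 5, 3, 14, 9, 12, 4, 11, 10, 13, 6]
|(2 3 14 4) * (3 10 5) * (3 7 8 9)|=9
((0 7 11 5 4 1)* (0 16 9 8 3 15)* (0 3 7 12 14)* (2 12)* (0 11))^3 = ((0 2 12 14 11 5 4 1 16 9 8 7)(3 15))^3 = (0 14 4 9)(1 8 2 11)(3 15)(5 16 7 12)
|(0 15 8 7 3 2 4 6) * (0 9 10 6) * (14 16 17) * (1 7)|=24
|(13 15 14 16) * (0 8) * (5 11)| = 4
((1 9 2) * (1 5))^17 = (1 9 2 5)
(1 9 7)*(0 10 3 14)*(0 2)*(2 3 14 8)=(0 10 14 3 8 2)(1 9 7)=[10, 9, 0, 8, 4, 5, 6, 1, 2, 7, 14, 11, 12, 13, 3]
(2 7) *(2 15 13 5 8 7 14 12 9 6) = [0, 1, 14, 3, 4, 8, 2, 15, 7, 6, 10, 11, 9, 5, 12, 13] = (2 14 12 9 6)(5 8 7 15 13)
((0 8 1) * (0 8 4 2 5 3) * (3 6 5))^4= (8)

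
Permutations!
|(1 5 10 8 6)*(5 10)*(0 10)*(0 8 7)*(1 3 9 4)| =6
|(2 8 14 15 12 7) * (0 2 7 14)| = 3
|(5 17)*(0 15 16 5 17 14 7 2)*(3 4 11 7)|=|(17)(0 15 16 5 14 3 4 11 7 2)|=10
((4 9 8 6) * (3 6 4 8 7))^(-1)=(3 7 9 4 8 6)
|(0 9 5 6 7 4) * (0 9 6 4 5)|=6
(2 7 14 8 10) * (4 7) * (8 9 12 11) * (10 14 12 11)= [0, 1, 4, 3, 7, 5, 6, 12, 14, 11, 2, 8, 10, 13, 9]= (2 4 7 12 10)(8 14 9 11)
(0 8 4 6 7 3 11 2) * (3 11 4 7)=(0 8 7 11 2)(3 4 6)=[8, 1, 0, 4, 6, 5, 3, 11, 7, 9, 10, 2]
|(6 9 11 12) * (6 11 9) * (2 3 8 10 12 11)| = 5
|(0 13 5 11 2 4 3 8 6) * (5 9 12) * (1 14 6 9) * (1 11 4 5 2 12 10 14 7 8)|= |(0 13 11 12 2 5 4 3 1 7 8 9 10 14 6)|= 15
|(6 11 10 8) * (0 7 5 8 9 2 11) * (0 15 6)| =|(0 7 5 8)(2 11 10 9)(6 15)| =4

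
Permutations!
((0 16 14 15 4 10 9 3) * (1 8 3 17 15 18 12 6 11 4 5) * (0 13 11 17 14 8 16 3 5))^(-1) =((0 3 13 11 4 10 9 14 18 12 6 17 15)(1 16 8 5))^(-1) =(0 15 17 6 12 18 14 9 10 4 11 13 3)(1 5 8 16)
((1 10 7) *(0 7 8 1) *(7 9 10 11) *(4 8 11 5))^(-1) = ((0 9 10 11 7)(1 5 4 8))^(-1) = (0 7 11 10 9)(1 8 4 5)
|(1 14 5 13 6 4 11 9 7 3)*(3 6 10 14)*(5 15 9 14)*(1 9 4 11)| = |(1 3 9 7 6 11 14 15 4)(5 13 10)| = 9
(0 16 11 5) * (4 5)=(0 16 11 4 5)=[16, 1, 2, 3, 5, 0, 6, 7, 8, 9, 10, 4, 12, 13, 14, 15, 11]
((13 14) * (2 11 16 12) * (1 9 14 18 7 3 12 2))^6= (1 3 18 14)(7 13 9 12)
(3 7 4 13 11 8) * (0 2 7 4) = (0 2 7)(3 4 13 11 8) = [2, 1, 7, 4, 13, 5, 6, 0, 3, 9, 10, 8, 12, 11]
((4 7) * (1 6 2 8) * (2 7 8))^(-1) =((1 6 7 4 8))^(-1) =(1 8 4 7 6)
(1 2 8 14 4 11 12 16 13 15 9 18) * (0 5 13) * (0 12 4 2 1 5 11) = (0 11 4)(2 8 14)(5 13 15 9 18)(12 16) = [11, 1, 8, 3, 0, 13, 6, 7, 14, 18, 10, 4, 16, 15, 2, 9, 12, 17, 5]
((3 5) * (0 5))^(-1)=((0 5 3))^(-1)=(0 3 5)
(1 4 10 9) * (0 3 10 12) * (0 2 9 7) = (0 3 10 7)(1 4 12 2 9) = [3, 4, 9, 10, 12, 5, 6, 0, 8, 1, 7, 11, 2]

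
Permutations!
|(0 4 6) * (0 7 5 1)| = |(0 4 6 7 5 1)| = 6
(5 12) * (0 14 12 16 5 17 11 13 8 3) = [14, 1, 2, 0, 4, 16, 6, 7, 3, 9, 10, 13, 17, 8, 12, 15, 5, 11] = (0 14 12 17 11 13 8 3)(5 16)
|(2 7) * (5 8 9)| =6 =|(2 7)(5 8 9)|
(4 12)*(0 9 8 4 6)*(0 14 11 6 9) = [0, 1, 2, 3, 12, 5, 14, 7, 4, 8, 10, 6, 9, 13, 11] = (4 12 9 8)(6 14 11)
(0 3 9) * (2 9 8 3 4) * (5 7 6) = (0 4 2 9)(3 8)(5 7 6) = [4, 1, 9, 8, 2, 7, 5, 6, 3, 0]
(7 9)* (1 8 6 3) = (1 8 6 3)(7 9) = [0, 8, 2, 1, 4, 5, 3, 9, 6, 7]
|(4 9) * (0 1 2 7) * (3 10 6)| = |(0 1 2 7)(3 10 6)(4 9)| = 12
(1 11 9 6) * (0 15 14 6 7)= [15, 11, 2, 3, 4, 5, 1, 0, 8, 7, 10, 9, 12, 13, 6, 14]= (0 15 14 6 1 11 9 7)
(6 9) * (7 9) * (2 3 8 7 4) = (2 3 8 7 9 6 4) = [0, 1, 3, 8, 2, 5, 4, 9, 7, 6]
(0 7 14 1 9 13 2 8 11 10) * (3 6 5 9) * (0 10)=[7, 3, 8, 6, 4, 9, 5, 14, 11, 13, 10, 0, 12, 2, 1]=(0 7 14 1 3 6 5 9 13 2 8 11)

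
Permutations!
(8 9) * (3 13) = [0, 1, 2, 13, 4, 5, 6, 7, 9, 8, 10, 11, 12, 3] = (3 13)(8 9)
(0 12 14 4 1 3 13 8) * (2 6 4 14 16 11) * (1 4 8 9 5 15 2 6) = [12, 3, 1, 13, 4, 15, 8, 7, 0, 5, 10, 6, 16, 9, 14, 2, 11] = (0 12 16 11 6 8)(1 3 13 9 5 15 2)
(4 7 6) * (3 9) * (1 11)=[0, 11, 2, 9, 7, 5, 4, 6, 8, 3, 10, 1]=(1 11)(3 9)(4 7 6)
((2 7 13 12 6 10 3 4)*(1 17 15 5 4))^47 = (1 3 10 6 12 13 7 2 4 5 15 17)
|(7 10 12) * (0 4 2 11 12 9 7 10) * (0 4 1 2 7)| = 14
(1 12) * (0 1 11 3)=[1, 12, 2, 0, 4, 5, 6, 7, 8, 9, 10, 3, 11]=(0 1 12 11 3)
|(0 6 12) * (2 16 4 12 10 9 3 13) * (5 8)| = |(0 6 10 9 3 13 2 16 4 12)(5 8)| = 10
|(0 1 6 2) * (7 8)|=4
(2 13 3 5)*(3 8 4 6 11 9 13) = (2 3 5)(4 6 11 9 13 8) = [0, 1, 3, 5, 6, 2, 11, 7, 4, 13, 10, 9, 12, 8]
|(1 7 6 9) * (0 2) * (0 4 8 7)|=|(0 2 4 8 7 6 9 1)|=8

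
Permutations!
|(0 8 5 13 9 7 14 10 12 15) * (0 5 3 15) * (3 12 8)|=11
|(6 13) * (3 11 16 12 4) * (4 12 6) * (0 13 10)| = |(0 13 4 3 11 16 6 10)| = 8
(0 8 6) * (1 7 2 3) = [8, 7, 3, 1, 4, 5, 0, 2, 6] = (0 8 6)(1 7 2 3)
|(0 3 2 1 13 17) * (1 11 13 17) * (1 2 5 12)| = 6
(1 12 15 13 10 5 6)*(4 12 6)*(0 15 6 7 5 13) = [15, 7, 2, 3, 12, 4, 1, 5, 8, 9, 13, 11, 6, 10, 14, 0] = (0 15)(1 7 5 4 12 6)(10 13)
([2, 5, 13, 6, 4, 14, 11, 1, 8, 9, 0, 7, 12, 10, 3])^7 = (14)(0 10 13 2)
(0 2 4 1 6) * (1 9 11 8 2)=(0 1 6)(2 4 9 11 8)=[1, 6, 4, 3, 9, 5, 0, 7, 2, 11, 10, 8]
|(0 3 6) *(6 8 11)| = 5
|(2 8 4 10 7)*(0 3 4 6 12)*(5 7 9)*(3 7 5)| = 12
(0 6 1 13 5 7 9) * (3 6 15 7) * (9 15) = [9, 13, 2, 6, 4, 3, 1, 15, 8, 0, 10, 11, 12, 5, 14, 7] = (0 9)(1 13 5 3 6)(7 15)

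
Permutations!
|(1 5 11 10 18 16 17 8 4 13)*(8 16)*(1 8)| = 30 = |(1 5 11 10 18)(4 13 8)(16 17)|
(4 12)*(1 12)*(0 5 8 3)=(0 5 8 3)(1 12 4)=[5, 12, 2, 0, 1, 8, 6, 7, 3, 9, 10, 11, 4]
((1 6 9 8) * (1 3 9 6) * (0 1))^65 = (0 1)(3 8 9)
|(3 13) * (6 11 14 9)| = 4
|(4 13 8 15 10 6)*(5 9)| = 6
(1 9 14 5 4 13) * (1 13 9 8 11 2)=(1 8 11 2)(4 9 14 5)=[0, 8, 1, 3, 9, 4, 6, 7, 11, 14, 10, 2, 12, 13, 5]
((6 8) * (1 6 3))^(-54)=(1 8)(3 6)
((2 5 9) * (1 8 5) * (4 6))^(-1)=(1 2 9 5 8)(4 6)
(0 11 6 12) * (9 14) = (0 11 6 12)(9 14) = [11, 1, 2, 3, 4, 5, 12, 7, 8, 14, 10, 6, 0, 13, 9]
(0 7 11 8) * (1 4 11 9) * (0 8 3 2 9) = (0 7)(1 4 11 3 2 9) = [7, 4, 9, 2, 11, 5, 6, 0, 8, 1, 10, 3]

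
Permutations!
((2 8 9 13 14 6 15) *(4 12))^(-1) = ((2 8 9 13 14 6 15)(4 12))^(-1) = (2 15 6 14 13 9 8)(4 12)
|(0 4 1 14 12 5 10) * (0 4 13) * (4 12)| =6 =|(0 13)(1 14 4)(5 10 12)|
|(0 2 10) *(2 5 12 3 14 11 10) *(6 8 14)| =9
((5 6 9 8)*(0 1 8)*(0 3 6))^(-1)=(0 5 8 1)(3 9 6)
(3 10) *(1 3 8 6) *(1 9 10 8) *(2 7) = (1 3 8 6 9 10)(2 7) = [0, 3, 7, 8, 4, 5, 9, 2, 6, 10, 1]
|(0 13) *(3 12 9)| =|(0 13)(3 12 9)| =6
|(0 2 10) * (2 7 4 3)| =|(0 7 4 3 2 10)| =6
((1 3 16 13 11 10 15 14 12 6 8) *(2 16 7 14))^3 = (1 14 8 7 6 3 12)(2 11)(10 16)(13 15)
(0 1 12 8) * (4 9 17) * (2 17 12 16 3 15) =[1, 16, 17, 15, 9, 5, 6, 7, 0, 12, 10, 11, 8, 13, 14, 2, 3, 4] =(0 1 16 3 15 2 17 4 9 12 8)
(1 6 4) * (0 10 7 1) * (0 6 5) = [10, 5, 2, 3, 6, 0, 4, 1, 8, 9, 7] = (0 10 7 1 5)(4 6)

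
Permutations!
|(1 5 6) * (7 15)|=6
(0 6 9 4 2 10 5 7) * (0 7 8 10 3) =[6, 1, 3, 0, 2, 8, 9, 7, 10, 4, 5] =(0 6 9 4 2 3)(5 8 10)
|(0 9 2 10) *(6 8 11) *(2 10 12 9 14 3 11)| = 10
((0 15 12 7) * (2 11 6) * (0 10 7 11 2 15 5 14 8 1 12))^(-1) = (0 15 6 11 12 1 8 14 5)(7 10)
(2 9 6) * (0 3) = (0 3)(2 9 6) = [3, 1, 9, 0, 4, 5, 2, 7, 8, 6]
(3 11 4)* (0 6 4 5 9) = (0 6 4 3 11 5 9) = [6, 1, 2, 11, 3, 9, 4, 7, 8, 0, 10, 5]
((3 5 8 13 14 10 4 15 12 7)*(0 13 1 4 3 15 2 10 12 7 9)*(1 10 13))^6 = ((0 1 4 2 13 14 12 9)(3 5 8 10)(7 15))^6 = (15)(0 12 13 4)(1 9 14 2)(3 8)(5 10)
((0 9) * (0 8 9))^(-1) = (8 9)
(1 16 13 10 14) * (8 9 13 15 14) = [0, 16, 2, 3, 4, 5, 6, 7, 9, 13, 8, 11, 12, 10, 1, 14, 15] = (1 16 15 14)(8 9 13 10)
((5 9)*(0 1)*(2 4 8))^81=(0 1)(5 9)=((0 1)(2 4 8)(5 9))^81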